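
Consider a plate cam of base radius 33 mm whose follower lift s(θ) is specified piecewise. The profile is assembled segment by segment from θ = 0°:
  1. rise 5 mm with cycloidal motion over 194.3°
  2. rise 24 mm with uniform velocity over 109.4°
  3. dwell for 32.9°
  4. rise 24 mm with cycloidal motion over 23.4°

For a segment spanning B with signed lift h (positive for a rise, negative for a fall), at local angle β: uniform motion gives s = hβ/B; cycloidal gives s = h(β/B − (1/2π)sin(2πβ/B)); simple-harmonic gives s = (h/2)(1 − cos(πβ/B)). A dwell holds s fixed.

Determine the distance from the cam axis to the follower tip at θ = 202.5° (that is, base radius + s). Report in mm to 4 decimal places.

seg 1 [0°–194.3°] cycloidal, h=5: full span → s += 5 → s = 5.0000
seg 2 [194.3°–303.7°] uniform, h=24: θ=202.5° here. β=8.2, B=109.4. 24·8.2/109.4 = 1.7989 → s = 6.7989
radial distance = base radius + s = 33 + 6.7989 = 39.7989

39.7989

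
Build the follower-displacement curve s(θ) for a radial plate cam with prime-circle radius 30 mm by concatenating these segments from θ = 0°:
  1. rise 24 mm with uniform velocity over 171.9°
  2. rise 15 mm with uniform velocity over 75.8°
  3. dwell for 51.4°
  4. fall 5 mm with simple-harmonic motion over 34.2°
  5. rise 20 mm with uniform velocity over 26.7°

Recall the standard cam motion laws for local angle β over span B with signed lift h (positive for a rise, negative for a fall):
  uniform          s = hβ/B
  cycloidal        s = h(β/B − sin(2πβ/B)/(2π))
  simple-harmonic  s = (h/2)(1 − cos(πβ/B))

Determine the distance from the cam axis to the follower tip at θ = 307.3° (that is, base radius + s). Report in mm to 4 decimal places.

seg 1 [0°–171.9°] uniform, h=24: full span → s += 24 → s = 24.0000
seg 2 [171.9°–247.7°] uniform, h=15: full span → s += 15 → s = 39.0000
seg 3 [247.7°–299.1°] dwell: s stays 39.0000
seg 4 [299.1°–333.3°] simple-harmonic, h=-5: θ=307.3° here. β=8.2, B=34.2. -5/2·(1 − cos(π·0.2398)) = -0.6763 → s = 38.3237
radial distance = base radius + s = 30 + 38.3237 = 68.3237

68.3237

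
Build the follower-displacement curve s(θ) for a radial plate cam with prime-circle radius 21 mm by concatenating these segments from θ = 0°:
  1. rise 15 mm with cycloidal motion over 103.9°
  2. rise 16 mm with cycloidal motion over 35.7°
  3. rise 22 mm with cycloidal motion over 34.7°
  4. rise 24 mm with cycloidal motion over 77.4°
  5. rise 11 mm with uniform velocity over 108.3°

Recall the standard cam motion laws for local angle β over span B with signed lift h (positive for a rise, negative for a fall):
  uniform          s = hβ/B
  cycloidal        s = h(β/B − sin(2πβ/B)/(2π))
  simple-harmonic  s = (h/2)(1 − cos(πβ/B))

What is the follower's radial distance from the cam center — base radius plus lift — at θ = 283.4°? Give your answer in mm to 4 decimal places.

seg 1 [0°–103.9°] cycloidal, h=15: full span → s += 15 → s = 15.0000
seg 2 [103.9°–139.6°] cycloidal, h=16: full span → s += 16 → s = 31.0000
seg 3 [139.6°–174.3°] cycloidal, h=22: full span → s += 22 → s = 53.0000
seg 4 [174.3°–251.7°] cycloidal, h=24: full span → s += 24 → s = 77.0000
seg 5 [251.7°–360°] uniform, h=11: θ=283.4° here. β=31.7, B=108.3. 11·31.7/108.3 = 3.2198 → s = 80.2198
radial distance = base radius + s = 21 + 80.2198 = 101.2198

101.2198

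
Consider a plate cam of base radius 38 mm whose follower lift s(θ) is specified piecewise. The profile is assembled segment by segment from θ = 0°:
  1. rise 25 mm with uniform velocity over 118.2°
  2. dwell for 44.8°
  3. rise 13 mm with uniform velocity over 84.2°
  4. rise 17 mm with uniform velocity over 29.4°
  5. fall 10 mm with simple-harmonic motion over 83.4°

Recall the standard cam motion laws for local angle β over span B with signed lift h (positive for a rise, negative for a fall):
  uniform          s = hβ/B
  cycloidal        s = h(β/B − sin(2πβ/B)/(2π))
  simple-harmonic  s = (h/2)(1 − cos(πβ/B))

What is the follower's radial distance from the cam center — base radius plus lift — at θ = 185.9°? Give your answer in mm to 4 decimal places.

seg 1 [0°–118.2°] uniform, h=25: full span → s += 25 → s = 25.0000
seg 2 [118.2°–163°] dwell: s stays 25.0000
seg 3 [163°–247.2°] uniform, h=13: θ=185.9° here. β=22.9, B=84.2. 13·22.9/84.2 = 3.5356 → s = 28.5356
radial distance = base radius + s = 38 + 28.5356 = 66.5356

66.5356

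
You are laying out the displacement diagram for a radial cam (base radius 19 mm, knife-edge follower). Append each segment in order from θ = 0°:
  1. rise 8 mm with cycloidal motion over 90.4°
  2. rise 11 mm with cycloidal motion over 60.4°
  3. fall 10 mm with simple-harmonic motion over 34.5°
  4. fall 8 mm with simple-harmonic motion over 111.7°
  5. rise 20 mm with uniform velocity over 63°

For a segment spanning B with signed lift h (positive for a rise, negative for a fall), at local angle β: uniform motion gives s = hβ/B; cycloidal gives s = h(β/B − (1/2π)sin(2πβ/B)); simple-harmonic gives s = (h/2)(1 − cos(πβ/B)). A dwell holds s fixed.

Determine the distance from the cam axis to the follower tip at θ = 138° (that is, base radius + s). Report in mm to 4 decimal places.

seg 1 [0°–90.4°] cycloidal, h=8: full span → s += 8 → s = 8.0000
seg 2 [90.4°–150.8°] cycloidal, h=11: θ=138° here. β=47.6, B=60.4. 11·(0.7881 − sin(2π·0.7881)/(2π)) = 10.3697 → s = 18.3697
radial distance = base radius + s = 19 + 18.3697 = 37.3697

37.3697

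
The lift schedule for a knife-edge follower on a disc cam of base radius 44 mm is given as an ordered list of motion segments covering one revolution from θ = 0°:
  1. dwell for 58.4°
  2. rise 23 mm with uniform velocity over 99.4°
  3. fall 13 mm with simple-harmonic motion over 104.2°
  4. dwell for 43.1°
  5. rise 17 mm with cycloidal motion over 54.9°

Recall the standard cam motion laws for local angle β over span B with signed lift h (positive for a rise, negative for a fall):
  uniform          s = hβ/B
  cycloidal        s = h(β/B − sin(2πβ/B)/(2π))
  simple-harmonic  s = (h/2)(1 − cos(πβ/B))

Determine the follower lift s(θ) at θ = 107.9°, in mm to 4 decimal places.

seg 1 [0°–58.4°] dwell: s stays 0.0000
seg 2 [58.4°–157.8°] uniform, h=23: θ=107.9° here. β=49.5, B=99.4. 23·49.5/99.4 = 11.4537 → s = 11.4537

11.4537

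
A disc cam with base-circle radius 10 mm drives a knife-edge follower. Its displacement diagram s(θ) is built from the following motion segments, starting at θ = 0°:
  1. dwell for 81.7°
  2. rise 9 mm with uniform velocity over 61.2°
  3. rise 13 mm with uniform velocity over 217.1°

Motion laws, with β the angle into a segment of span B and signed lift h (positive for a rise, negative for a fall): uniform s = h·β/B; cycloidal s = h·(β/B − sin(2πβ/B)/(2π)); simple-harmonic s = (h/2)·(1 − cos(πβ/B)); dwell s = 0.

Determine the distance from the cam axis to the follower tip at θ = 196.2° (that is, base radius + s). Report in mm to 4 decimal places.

seg 1 [0°–81.7°] dwell: s stays 0.0000
seg 2 [81.7°–142.9°] uniform, h=9: full span → s += 9 → s = 9.0000
seg 3 [142.9°–360°] uniform, h=13: θ=196.2° here. β=53.3, B=217.1. 13·53.3/217.1 = 3.1916 → s = 12.1916
radial distance = base radius + s = 10 + 12.1916 = 22.1916

22.1916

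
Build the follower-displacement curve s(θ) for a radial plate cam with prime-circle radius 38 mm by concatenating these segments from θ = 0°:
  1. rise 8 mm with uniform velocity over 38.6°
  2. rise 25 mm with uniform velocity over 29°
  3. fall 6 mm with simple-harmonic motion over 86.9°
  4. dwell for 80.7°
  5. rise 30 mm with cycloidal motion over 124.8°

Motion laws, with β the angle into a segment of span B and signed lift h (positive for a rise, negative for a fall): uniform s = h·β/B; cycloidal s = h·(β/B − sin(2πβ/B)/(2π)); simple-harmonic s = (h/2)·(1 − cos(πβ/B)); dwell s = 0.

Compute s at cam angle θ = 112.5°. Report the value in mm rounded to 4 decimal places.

seg 1 [0°–38.6°] uniform, h=8: full span → s += 8 → s = 8.0000
seg 2 [38.6°–67.6°] uniform, h=25: full span → s += 25 → s = 33.0000
seg 3 [67.6°–154.5°] simple-harmonic, h=-6: θ=112.5° here. β=44.9, B=86.9. -6/2·(1 − cos(π·0.5167)) = -3.1572 → s = 29.8428

29.8428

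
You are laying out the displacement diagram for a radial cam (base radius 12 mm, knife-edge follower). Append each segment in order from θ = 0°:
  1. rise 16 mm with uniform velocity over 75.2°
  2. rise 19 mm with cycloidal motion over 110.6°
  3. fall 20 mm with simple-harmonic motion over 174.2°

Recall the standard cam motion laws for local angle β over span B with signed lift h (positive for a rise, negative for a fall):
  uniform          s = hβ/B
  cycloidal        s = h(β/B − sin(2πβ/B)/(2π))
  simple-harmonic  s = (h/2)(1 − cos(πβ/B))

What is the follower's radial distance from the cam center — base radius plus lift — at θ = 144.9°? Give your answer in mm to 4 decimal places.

seg 1 [0°–75.2°] uniform, h=16: full span → s += 16 → s = 16.0000
seg 2 [75.2°–185.8°] cycloidal, h=19: θ=144.9° here. β=69.7, B=110.6. 19·(0.6302 − sin(2π·0.6302)/(2π)) = 14.1807 → s = 30.1807
radial distance = base radius + s = 12 + 30.1807 = 42.1807

42.1807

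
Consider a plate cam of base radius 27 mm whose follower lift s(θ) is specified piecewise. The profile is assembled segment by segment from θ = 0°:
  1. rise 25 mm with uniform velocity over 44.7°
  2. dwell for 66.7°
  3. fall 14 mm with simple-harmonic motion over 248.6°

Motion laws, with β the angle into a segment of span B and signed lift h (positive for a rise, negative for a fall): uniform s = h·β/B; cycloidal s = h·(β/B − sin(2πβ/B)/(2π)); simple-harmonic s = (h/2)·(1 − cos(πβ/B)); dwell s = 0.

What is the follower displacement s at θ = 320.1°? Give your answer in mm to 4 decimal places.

seg 1 [0°–44.7°] uniform, h=25: full span → s += 25 → s = 25.0000
seg 2 [44.7°–111.4°] dwell: s stays 25.0000
seg 3 [111.4°–360°] simple-harmonic, h=-14: θ=320.1° here. β=208.7, B=248.6. -14/2·(1 − cos(π·0.8395)) = -13.1289 → s = 11.8711

11.8711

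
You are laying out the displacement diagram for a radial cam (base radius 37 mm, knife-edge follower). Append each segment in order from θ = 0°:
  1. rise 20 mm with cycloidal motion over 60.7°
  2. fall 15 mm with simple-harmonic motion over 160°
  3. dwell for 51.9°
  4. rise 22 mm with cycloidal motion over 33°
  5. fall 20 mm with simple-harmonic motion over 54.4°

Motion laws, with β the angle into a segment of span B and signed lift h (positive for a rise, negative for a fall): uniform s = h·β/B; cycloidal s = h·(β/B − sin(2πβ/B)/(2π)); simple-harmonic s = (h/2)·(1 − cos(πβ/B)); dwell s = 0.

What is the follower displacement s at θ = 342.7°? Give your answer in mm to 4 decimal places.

seg 1 [0°–60.7°] cycloidal, h=20: full span → s += 20 → s = 20.0000
seg 2 [60.7°–220.7°] simple-harmonic, h=-15: full span → s += -15 → s = 5.0000
seg 3 [220.7°–272.6°] dwell: s stays 5.0000
seg 4 [272.6°–305.6°] cycloidal, h=22: full span → s += 22 → s = 27.0000
seg 5 [305.6°–360°] simple-harmonic, h=-20: θ=342.7° here. β=37.1, B=54.4. -20/2·(1 − cos(π·0.6820)) = -15.4108 → s = 11.5892

11.5892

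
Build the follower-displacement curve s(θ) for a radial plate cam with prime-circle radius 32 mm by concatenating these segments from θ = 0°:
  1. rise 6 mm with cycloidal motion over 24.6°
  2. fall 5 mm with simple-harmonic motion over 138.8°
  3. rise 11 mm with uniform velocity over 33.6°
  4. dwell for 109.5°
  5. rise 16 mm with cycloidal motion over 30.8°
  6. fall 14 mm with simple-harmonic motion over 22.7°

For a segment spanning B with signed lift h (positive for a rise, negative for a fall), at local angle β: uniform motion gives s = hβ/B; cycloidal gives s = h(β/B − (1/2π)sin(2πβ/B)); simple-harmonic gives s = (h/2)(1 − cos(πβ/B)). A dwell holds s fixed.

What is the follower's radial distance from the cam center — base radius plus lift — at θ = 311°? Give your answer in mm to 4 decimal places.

seg 1 [0°–24.6°] cycloidal, h=6: full span → s += 6 → s = 6.0000
seg 2 [24.6°–163.4°] simple-harmonic, h=-5: full span → s += -5 → s = 1.0000
seg 3 [163.4°–197°] uniform, h=11: full span → s += 11 → s = 12.0000
seg 4 [197°–306.5°] dwell: s stays 12.0000
seg 5 [306.5°–337.3°] cycloidal, h=16: θ=311° here. β=4.5, B=30.8. 16·(0.1461 − sin(2π·0.1461)/(2π)) = 0.3148 → s = 12.3148
radial distance = base radius + s = 32 + 12.3148 = 44.3148

44.3148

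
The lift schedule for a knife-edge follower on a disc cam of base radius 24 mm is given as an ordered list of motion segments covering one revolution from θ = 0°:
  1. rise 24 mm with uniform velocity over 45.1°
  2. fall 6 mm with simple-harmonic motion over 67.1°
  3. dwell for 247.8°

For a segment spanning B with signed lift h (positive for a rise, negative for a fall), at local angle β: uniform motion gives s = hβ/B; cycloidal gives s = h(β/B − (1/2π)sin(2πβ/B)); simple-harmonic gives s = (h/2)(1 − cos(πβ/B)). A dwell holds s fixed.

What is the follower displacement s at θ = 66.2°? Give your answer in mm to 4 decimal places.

seg 1 [0°–45.1°] uniform, h=24: full span → s += 24 → s = 24.0000
seg 2 [45.1°–112.2°] simple-harmonic, h=-6: θ=66.2° here. β=21.1, B=67.1. -6/2·(1 − cos(π·0.3145)) = -1.3486 → s = 22.6514

22.6514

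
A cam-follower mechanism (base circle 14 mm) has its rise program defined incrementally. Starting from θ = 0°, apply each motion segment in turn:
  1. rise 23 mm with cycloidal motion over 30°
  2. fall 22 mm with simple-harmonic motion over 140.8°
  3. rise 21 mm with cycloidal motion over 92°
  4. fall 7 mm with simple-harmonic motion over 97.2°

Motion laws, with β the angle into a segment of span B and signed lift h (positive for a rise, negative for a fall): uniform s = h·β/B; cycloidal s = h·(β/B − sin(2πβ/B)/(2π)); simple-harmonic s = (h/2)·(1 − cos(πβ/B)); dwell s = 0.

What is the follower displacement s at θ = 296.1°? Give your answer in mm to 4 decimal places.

seg 1 [0°–30°] cycloidal, h=23: full span → s += 23 → s = 23.0000
seg 2 [30°–170.8°] simple-harmonic, h=-22: full span → s += -22 → s = 1.0000
seg 3 [170.8°–262.8°] cycloidal, h=21: full span → s += 21 → s = 22.0000
seg 4 [262.8°–360°] simple-harmonic, h=-7: θ=296.1° here. β=33.3, B=97.2. -7/2·(1 − cos(π·0.3426)) = -1.8389 → s = 20.1611

20.1611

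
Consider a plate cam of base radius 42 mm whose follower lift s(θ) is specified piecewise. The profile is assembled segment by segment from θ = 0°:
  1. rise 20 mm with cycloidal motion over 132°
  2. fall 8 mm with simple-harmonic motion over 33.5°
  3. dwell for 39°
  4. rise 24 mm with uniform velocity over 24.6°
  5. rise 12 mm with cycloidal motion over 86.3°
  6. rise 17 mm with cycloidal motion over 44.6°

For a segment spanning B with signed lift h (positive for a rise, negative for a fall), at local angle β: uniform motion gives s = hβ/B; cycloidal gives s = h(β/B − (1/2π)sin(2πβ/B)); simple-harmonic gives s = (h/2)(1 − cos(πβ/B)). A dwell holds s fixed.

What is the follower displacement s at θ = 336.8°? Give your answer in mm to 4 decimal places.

seg 1 [0°–132°] cycloidal, h=20: full span → s += 20 → s = 20.0000
seg 2 [132°–165.5°] simple-harmonic, h=-8: full span → s += -8 → s = 12.0000
seg 3 [165.5°–204.5°] dwell: s stays 12.0000
seg 4 [204.5°–229.1°] uniform, h=24: full span → s += 24 → s = 36.0000
seg 5 [229.1°–315.4°] cycloidal, h=12: full span → s += 12 → s = 48.0000
seg 6 [315.4°–360°] cycloidal, h=17: θ=336.8° here. β=21.4, B=44.6. 17·(0.4798 − sin(2π·0.4798)/(2π)) = 7.8148 → s = 55.8148

55.8148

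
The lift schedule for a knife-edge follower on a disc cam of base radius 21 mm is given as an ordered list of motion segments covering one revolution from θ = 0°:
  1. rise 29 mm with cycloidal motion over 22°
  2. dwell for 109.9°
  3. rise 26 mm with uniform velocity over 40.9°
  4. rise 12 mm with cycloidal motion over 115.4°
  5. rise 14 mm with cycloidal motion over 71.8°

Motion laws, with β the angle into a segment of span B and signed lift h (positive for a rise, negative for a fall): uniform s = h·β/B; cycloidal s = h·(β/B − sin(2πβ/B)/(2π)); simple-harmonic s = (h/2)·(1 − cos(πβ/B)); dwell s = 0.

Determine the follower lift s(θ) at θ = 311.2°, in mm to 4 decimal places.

seg 1 [0°–22°] cycloidal, h=29: full span → s += 29 → s = 29.0000
seg 2 [22°–131.9°] dwell: s stays 29.0000
seg 3 [131.9°–172.8°] uniform, h=26: full span → s += 26 → s = 55.0000
seg 4 [172.8°–288.2°] cycloidal, h=12: full span → s += 12 → s = 67.0000
seg 5 [288.2°–360°] cycloidal, h=14: θ=311.2° here. β=23, B=71.8. 14·(0.3203 − sin(2π·0.3203)/(2π)) = 2.4706 → s = 69.4706

69.4706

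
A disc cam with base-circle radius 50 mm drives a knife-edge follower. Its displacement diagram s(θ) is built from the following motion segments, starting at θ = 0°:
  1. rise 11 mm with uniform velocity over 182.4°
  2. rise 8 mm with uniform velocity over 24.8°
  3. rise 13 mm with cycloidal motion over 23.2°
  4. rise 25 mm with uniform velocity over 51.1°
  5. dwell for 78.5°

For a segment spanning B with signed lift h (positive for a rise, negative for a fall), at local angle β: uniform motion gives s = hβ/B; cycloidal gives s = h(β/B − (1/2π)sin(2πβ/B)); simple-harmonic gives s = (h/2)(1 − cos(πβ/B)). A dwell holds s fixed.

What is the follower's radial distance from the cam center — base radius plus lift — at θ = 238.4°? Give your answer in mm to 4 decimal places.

seg 1 [0°–182.4°] uniform, h=11: full span → s += 11 → s = 11.0000
seg 2 [182.4°–207.2°] uniform, h=8: full span → s += 8 → s = 19.0000
seg 3 [207.2°–230.4°] cycloidal, h=13: full span → s += 13 → s = 32.0000
seg 4 [230.4°–281.5°] uniform, h=25: θ=238.4° here. β=8, B=51.1. 25·8/51.1 = 3.9139 → s = 35.9139
radial distance = base radius + s = 50 + 35.9139 = 85.9139

85.9139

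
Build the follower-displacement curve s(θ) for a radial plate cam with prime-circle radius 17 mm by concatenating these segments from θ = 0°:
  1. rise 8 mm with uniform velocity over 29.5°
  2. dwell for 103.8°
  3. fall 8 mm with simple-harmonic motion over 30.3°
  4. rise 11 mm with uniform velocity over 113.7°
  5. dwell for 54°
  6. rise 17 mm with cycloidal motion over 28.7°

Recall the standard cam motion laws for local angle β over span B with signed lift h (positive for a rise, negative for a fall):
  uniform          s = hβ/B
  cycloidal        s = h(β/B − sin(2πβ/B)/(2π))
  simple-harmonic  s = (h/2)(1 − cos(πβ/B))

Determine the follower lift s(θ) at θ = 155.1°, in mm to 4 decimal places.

seg 1 [0°–29.5°] uniform, h=8: full span → s += 8 → s = 8.0000
seg 2 [29.5°–133.3°] dwell: s stays 8.0000
seg 3 [133.3°–163.6°] simple-harmonic, h=-8: θ=155.1° here. β=21.8, B=30.3. -8/2·(1 − cos(π·0.7195)) = -6.5446 → s = 1.4554

1.4554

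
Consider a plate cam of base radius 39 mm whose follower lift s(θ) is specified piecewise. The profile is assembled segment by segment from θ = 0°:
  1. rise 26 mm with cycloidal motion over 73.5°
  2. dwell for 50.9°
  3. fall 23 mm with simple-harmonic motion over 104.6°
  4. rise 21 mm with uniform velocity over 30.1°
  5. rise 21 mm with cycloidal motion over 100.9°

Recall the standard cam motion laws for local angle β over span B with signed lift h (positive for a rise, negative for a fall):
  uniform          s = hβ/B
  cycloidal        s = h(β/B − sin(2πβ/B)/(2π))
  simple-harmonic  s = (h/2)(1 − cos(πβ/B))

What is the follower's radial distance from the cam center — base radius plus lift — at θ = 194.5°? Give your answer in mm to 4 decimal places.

seg 1 [0°–73.5°] cycloidal, h=26: full span → s += 26 → s = 26.0000
seg 2 [73.5°–124.4°] dwell: s stays 26.0000
seg 3 [124.4°–229°] simple-harmonic, h=-23: θ=194.5° here. β=70.1, B=104.6. -23/2·(1 − cos(π·0.6702)) = -17.3593 → s = 8.6407
radial distance = base radius + s = 39 + 8.6407 = 47.6407

47.6407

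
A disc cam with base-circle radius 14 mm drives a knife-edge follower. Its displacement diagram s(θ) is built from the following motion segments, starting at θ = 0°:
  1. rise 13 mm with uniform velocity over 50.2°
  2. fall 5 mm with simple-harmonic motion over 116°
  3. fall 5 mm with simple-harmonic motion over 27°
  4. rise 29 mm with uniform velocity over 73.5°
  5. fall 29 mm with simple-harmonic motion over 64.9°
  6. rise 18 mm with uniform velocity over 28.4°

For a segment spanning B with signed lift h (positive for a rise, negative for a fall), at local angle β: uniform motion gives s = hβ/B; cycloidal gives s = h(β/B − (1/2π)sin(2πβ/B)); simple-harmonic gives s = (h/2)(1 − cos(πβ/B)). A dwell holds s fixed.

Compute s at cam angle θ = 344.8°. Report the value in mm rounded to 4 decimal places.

seg 1 [0°–50.2°] uniform, h=13: full span → s += 13 → s = 13.0000
seg 2 [50.2°–166.2°] simple-harmonic, h=-5: full span → s += -5 → s = 8.0000
seg 3 [166.2°–193.2°] simple-harmonic, h=-5: full span → s += -5 → s = 3.0000
seg 4 [193.2°–266.7°] uniform, h=29: full span → s += 29 → s = 32.0000
seg 5 [266.7°–331.6°] simple-harmonic, h=-29: full span → s += -29 → s = 3.0000
seg 6 [331.6°–360°] uniform, h=18: θ=344.8° here. β=13.2, B=28.4. 18·13.2/28.4 = 8.3662 → s = 11.3662

11.3662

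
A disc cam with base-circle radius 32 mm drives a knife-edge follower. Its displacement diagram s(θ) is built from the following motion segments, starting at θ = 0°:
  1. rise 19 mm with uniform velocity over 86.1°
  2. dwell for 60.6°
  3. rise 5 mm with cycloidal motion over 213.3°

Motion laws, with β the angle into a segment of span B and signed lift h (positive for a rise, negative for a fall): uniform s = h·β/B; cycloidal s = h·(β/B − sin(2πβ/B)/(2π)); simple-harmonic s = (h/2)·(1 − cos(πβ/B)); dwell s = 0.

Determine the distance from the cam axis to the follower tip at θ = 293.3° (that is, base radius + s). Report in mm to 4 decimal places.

seg 1 [0°–86.1°] uniform, h=19: full span → s += 19 → s = 19.0000
seg 2 [86.1°–146.7°] dwell: s stays 19.0000
seg 3 [146.7°–360°] cycloidal, h=5: θ=293.3° here. β=146.6, B=213.3. 5·(0.6873 − sin(2π·0.6873)/(2π)) = 4.1713 → s = 23.1713
radial distance = base radius + s = 32 + 23.1713 = 55.1713

55.1713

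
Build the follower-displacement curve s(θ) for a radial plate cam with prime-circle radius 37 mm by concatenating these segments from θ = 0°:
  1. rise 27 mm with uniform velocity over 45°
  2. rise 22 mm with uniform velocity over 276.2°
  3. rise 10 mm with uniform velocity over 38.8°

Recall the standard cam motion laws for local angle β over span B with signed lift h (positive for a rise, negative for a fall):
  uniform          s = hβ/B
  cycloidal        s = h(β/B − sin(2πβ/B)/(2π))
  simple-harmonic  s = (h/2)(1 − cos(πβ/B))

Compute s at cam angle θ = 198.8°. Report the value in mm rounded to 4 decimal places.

seg 1 [0°–45°] uniform, h=27: full span → s += 27 → s = 27.0000
seg 2 [45°–321.2°] uniform, h=22: θ=198.8° here. β=153.8, B=276.2. 22·153.8/276.2 = 12.2505 → s = 39.2505

39.2505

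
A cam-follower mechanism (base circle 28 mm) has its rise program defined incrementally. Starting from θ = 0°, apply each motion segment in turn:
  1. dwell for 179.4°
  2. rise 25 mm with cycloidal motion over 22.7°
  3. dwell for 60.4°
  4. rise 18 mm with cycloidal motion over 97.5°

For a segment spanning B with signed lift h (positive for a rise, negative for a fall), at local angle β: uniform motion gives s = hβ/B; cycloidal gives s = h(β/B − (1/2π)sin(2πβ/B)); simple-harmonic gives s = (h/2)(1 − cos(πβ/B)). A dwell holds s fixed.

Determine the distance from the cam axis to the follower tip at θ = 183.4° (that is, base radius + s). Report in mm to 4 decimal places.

seg 1 [0°–179.4°] dwell: s stays 0.0000
seg 2 [179.4°–202.1°] cycloidal, h=25: θ=183.4° here. β=4, B=22.7. 25·(0.1762 − sin(2π·0.1762)/(2π)) = 0.8464 → s = 0.8464
radial distance = base radius + s = 28 + 0.8464 = 28.8464

28.8464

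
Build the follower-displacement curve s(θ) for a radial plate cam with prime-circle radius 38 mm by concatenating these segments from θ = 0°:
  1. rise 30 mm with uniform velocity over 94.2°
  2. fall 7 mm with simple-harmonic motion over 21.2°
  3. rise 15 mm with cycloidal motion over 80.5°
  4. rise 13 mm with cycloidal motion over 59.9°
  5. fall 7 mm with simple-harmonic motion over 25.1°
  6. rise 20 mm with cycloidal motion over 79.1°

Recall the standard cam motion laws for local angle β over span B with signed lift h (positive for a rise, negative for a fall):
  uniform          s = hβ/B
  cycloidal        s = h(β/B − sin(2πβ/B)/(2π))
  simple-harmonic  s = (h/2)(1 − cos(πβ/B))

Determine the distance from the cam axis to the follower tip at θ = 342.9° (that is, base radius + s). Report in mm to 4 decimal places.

seg 1 [0°–94.2°] uniform, h=30: full span → s += 30 → s = 30.0000
seg 2 [94.2°–115.4°] simple-harmonic, h=-7: full span → s += -7 → s = 23.0000
seg 3 [115.4°–195.9°] cycloidal, h=15: full span → s += 15 → s = 38.0000
seg 4 [195.9°–255.8°] cycloidal, h=13: full span → s += 13 → s = 51.0000
seg 5 [255.8°–280.9°] simple-harmonic, h=-7: full span → s += -7 → s = 44.0000
seg 6 [280.9°–360°] cycloidal, h=20: θ=342.9° here. β=62, B=79.1. 20·(0.7838 − sin(2π·0.7838)/(2π)) = 18.7879 → s = 62.7879
radial distance = base radius + s = 38 + 62.7879 = 100.7879

100.7879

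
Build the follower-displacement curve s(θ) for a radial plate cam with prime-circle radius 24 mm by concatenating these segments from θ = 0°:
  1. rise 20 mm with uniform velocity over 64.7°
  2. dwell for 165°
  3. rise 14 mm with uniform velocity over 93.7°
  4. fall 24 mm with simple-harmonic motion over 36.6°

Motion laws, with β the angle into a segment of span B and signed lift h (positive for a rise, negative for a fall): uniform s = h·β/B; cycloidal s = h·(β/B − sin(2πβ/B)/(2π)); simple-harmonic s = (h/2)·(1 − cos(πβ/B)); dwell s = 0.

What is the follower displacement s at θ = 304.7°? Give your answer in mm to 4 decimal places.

seg 1 [0°–64.7°] uniform, h=20: full span → s += 20 → s = 20.0000
seg 2 [64.7°–229.7°] dwell: s stays 20.0000
seg 3 [229.7°–323.4°] uniform, h=14: θ=304.7° here. β=75, B=93.7. 14·75/93.7 = 11.2060 → s = 31.2060

31.2060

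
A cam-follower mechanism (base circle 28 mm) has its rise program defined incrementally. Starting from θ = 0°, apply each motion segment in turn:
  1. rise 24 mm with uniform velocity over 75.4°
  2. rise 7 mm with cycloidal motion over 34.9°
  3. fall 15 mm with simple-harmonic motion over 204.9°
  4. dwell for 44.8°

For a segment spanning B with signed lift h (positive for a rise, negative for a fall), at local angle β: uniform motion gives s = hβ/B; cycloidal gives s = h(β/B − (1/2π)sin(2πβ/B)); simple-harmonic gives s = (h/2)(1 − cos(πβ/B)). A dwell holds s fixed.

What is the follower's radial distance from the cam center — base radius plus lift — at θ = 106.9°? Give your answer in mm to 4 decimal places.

seg 1 [0°–75.4°] uniform, h=24: full span → s += 24 → s = 24.0000
seg 2 [75.4°–110.3°] cycloidal, h=7: θ=106.9° here. β=31.5, B=34.9. 7·(0.9026 − sin(2π·0.9026)/(2π)) = 6.9582 → s = 30.9582
radial distance = base radius + s = 28 + 30.9582 = 58.9582

58.9582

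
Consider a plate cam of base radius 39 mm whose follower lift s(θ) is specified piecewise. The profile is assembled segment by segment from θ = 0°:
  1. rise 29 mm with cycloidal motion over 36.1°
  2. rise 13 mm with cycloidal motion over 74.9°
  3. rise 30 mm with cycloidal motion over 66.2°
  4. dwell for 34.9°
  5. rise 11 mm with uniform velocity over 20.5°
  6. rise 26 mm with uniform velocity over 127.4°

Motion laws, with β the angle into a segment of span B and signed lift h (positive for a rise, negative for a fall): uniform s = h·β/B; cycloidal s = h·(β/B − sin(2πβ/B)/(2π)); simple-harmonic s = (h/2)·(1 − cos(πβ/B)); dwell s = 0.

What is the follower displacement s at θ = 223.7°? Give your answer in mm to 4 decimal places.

seg 1 [0°–36.1°] cycloidal, h=29: full span → s += 29 → s = 29.0000
seg 2 [36.1°–111°] cycloidal, h=13: full span → s += 13 → s = 42.0000
seg 3 [111°–177.2°] cycloidal, h=30: full span → s += 30 → s = 72.0000
seg 4 [177.2°–212.1°] dwell: s stays 72.0000
seg 5 [212.1°–232.6°] uniform, h=11: θ=223.7° here. β=11.6, B=20.5. 11·11.6/20.5 = 6.2244 → s = 78.2244

78.2244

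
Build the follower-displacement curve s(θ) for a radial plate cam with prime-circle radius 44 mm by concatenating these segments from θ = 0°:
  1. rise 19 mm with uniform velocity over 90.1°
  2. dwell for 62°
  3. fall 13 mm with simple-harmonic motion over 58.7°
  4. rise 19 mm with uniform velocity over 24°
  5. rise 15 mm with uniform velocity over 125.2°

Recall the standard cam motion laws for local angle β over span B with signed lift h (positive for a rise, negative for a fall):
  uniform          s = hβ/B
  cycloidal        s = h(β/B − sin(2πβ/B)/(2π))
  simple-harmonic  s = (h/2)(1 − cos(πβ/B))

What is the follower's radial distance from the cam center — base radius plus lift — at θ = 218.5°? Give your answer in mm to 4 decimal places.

seg 1 [0°–90.1°] uniform, h=19: full span → s += 19 → s = 19.0000
seg 2 [90.1°–152.1°] dwell: s stays 19.0000
seg 3 [152.1°–210.8°] simple-harmonic, h=-13: full span → s += -13 → s = 6.0000
seg 4 [210.8°–234.8°] uniform, h=19: θ=218.5° here. β=7.7, B=24. 19·7.7/24 = 6.0958 → s = 12.0958
radial distance = base radius + s = 44 + 12.0958 = 56.0958

56.0958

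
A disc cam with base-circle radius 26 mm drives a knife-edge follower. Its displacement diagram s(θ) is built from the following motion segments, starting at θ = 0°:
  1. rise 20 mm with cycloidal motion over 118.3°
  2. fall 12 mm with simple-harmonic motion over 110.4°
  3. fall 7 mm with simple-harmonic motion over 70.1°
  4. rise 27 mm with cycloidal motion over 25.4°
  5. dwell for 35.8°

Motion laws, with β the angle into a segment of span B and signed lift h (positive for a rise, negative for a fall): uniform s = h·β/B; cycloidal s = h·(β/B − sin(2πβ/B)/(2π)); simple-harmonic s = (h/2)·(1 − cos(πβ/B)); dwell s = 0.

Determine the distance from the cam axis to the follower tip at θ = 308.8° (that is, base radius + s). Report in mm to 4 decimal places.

seg 1 [0°–118.3°] cycloidal, h=20: full span → s += 20 → s = 20.0000
seg 2 [118.3°–228.7°] simple-harmonic, h=-12: full span → s += -12 → s = 8.0000
seg 3 [228.7°–298.8°] simple-harmonic, h=-7: full span → s += -7 → s = 1.0000
seg 4 [298.8°–324.2°] cycloidal, h=27: θ=308.8° here. β=10, B=25.4. 27·(0.3937 − sin(2π·0.3937)/(2π)) = 7.9685 → s = 8.9685
radial distance = base radius + s = 26 + 8.9685 = 34.9685

34.9685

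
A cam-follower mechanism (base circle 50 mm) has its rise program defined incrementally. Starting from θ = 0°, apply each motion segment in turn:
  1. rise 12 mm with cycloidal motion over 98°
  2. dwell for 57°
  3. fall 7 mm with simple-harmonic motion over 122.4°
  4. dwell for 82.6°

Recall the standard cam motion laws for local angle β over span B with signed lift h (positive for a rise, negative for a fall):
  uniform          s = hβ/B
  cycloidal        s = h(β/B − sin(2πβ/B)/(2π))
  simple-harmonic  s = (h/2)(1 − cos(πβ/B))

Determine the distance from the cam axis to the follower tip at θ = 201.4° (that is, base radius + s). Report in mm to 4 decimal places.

seg 1 [0°–98°] cycloidal, h=12: full span → s += 12 → s = 12.0000
seg 2 [98°–155°] dwell: s stays 12.0000
seg 3 [155°–277.4°] simple-harmonic, h=-7: θ=201.4° here. β=46.4, B=122.4. -7/2·(1 − cos(π·0.3791)) = -2.2022 → s = 9.7978
radial distance = base radius + s = 50 + 9.7978 = 59.7978

59.7978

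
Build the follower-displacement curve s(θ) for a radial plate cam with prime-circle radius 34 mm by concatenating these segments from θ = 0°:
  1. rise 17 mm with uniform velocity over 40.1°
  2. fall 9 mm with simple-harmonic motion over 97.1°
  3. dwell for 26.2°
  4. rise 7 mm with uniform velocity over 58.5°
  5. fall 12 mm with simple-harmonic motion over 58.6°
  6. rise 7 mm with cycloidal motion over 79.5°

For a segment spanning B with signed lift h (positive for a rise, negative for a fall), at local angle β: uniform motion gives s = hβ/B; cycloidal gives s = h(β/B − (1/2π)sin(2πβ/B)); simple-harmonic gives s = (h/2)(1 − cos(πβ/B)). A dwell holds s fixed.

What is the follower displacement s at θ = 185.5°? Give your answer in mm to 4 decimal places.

seg 1 [0°–40.1°] uniform, h=17: full span → s += 17 → s = 17.0000
seg 2 [40.1°–137.2°] simple-harmonic, h=-9: full span → s += -9 → s = 8.0000
seg 3 [137.2°–163.4°] dwell: s stays 8.0000
seg 4 [163.4°–221.9°] uniform, h=7: θ=185.5° here. β=22.1, B=58.5. 7·22.1/58.5 = 2.6444 → s = 10.6444

10.6444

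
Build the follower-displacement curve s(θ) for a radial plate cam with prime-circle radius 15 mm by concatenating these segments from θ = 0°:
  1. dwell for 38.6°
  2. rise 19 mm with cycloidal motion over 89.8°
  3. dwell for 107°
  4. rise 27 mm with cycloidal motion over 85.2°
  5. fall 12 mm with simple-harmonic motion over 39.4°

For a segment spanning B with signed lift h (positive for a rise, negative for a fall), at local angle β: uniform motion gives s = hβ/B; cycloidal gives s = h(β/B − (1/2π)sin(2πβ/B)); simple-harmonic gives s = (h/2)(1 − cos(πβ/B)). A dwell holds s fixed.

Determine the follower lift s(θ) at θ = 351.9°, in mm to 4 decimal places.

seg 1 [0°–38.6°] dwell: s stays 0.0000
seg 2 [38.6°–128.4°] cycloidal, h=19: full span → s += 19 → s = 19.0000
seg 3 [128.4°–235.4°] dwell: s stays 19.0000
seg 4 [235.4°–320.6°] cycloidal, h=27: full span → s += 27 → s = 46.0000
seg 5 [320.6°–360°] simple-harmonic, h=-12: θ=351.9° here. β=31.3, B=39.4. -12/2·(1 − cos(π·0.7944)) = -10.7915 → s = 35.2085

35.2085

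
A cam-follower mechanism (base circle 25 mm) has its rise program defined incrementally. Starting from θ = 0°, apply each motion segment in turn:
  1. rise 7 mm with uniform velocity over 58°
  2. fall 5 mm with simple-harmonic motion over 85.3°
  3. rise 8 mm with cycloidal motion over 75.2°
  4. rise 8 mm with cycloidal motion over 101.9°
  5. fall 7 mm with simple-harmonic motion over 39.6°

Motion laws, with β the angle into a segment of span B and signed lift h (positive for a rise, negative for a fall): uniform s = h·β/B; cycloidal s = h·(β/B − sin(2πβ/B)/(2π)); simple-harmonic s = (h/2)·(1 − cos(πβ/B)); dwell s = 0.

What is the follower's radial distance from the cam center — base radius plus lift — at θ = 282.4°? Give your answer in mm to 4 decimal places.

seg 1 [0°–58°] uniform, h=7: full span → s += 7 → s = 7.0000
seg 2 [58°–143.3°] simple-harmonic, h=-5: full span → s += -5 → s = 2.0000
seg 3 [143.3°–218.5°] cycloidal, h=8: full span → s += 8 → s = 10.0000
seg 4 [218.5°–320.4°] cycloidal, h=8: θ=282.4° here. β=63.9, B=101.9. 8·(0.6271 − sin(2π·0.6271)/(2π)) = 5.9287 → s = 15.9287
radial distance = base radius + s = 25 + 15.9287 = 40.9287

40.9287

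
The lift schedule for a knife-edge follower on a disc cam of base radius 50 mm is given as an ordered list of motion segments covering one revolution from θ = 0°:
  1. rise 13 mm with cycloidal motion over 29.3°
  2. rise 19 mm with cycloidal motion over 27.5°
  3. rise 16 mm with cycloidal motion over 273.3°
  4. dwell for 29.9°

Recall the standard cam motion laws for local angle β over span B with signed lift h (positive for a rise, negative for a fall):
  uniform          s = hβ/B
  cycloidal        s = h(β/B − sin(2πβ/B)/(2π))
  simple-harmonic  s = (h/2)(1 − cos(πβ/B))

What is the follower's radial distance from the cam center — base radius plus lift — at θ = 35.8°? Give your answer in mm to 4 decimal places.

seg 1 [0°–29.3°] cycloidal, h=13: full span → s += 13 → s = 13.0000
seg 2 [29.3°–56.8°] cycloidal, h=19: θ=35.8° here. β=6.5, B=27.5. 19·(0.2364 − sin(2π·0.2364)/(2π)) = 1.4781 → s = 14.4781
radial distance = base radius + s = 50 + 14.4781 = 64.4781

64.4781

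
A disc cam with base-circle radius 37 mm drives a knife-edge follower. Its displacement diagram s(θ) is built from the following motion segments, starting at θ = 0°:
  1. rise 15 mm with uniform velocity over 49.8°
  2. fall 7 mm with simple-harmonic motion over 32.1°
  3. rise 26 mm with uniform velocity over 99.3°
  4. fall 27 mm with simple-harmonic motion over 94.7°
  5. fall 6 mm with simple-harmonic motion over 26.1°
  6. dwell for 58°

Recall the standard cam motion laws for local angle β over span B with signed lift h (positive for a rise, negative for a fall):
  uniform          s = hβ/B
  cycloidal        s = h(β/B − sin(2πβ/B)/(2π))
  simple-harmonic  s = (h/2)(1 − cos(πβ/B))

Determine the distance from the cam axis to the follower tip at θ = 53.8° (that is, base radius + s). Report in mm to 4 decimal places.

seg 1 [0°–49.8°] uniform, h=15: full span → s += 15 → s = 15.0000
seg 2 [49.8°–81.9°] simple-harmonic, h=-7: θ=53.8° here. β=4, B=32.1. -7/2·(1 − cos(π·0.1246)) = -0.2648 → s = 14.7352
radial distance = base radius + s = 37 + 14.7352 = 51.7352

51.7352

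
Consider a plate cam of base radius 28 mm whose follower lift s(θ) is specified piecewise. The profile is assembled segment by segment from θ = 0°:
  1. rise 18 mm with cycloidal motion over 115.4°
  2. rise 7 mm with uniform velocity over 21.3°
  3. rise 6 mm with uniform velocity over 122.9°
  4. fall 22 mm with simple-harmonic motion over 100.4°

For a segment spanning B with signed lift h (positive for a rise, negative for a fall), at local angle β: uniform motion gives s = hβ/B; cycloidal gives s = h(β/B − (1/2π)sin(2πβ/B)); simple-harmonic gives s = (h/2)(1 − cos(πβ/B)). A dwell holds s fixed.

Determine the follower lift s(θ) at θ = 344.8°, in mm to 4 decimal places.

seg 1 [0°–115.4°] cycloidal, h=18: full span → s += 18 → s = 18.0000
seg 2 [115.4°–136.7°] uniform, h=7: full span → s += 7 → s = 25.0000
seg 3 [136.7°–259.6°] uniform, h=6: full span → s += 6 → s = 31.0000
seg 4 [259.6°–360°] simple-harmonic, h=-22: θ=344.8° here. β=85.2, B=100.4. -22/2·(1 − cos(π·0.8486)) = -20.7791 → s = 10.2209

10.2209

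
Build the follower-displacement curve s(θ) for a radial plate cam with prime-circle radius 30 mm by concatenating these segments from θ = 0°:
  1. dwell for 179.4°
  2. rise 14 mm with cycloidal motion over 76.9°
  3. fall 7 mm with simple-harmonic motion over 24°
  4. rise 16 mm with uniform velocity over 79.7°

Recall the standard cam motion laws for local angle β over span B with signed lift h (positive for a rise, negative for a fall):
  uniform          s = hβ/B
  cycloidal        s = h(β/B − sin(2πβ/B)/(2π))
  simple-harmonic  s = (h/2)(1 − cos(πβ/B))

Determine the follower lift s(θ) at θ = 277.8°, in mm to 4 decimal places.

seg 1 [0°–179.4°] dwell: s stays 0.0000
seg 2 [179.4°–256.3°] cycloidal, h=14: full span → s += 14 → s = 14.0000
seg 3 [256.3°–280.3°] simple-harmonic, h=-7: θ=277.8° here. β=21.5, B=24. -7/2·(1 − cos(π·0.8958)) = -6.8143 → s = 7.1857

7.1857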